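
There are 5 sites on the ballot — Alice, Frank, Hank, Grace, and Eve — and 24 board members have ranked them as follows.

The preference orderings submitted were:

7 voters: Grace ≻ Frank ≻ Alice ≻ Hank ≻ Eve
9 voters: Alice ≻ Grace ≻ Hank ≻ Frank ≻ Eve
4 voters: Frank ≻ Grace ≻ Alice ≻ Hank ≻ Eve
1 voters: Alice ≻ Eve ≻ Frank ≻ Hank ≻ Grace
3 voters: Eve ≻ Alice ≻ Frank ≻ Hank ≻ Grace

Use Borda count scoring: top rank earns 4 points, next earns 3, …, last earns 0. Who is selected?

Borda scores:
  Alice: 7·2 + 9·4 + 4·2 + 4 + 3·3 = 71
  Frank: 7·3 + 9·1 + 4·4 + 2 + 3·2 = 54
  Hank: 7·1 + 9·2 + 4·1 + 1 + 3·1 = 33
  Grace: 7·4 + 9·3 + 4·3 + 0 + 3·0 = 67
  Eve: 7·0 + 9·0 + 4·0 + 3 + 3·4 = 15
Alice has the highest total.

Alice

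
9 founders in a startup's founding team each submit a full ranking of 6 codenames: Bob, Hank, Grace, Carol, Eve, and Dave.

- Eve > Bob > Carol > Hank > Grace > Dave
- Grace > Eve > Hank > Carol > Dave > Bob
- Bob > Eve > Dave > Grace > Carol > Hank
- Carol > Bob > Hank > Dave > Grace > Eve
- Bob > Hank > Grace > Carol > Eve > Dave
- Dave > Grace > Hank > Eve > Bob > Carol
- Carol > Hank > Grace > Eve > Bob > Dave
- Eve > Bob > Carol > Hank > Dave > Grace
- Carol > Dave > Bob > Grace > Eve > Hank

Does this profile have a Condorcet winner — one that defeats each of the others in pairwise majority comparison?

Head-to-head results (9 voters total):
Bob vs Hank: Bob wins 6–3.
Bob vs Grace: Bob wins 6–3.
Bob vs Carol: Bob wins 5–4.
Bob vs Eve: Eve wins 5–4.
Bob vs Dave: Bob wins 6–3.
Hank vs Grace: Hank wins 5–4.
Hank vs Carol: Carol wins 6–3.
Hank vs Eve: Eve wins 5–4.
Hank vs Dave: Hank wins 6–3.
Grace vs Carol: Carol wins 5–4.
Grace vs Eve: Grace wins 6–3.
Grace vs Dave: Dave wins 5–4.
Carol vs Eve: Eve wins 5–4.
Carol vs Dave: Carol wins 7–2.
Eve vs Dave: Eve wins 6–3.
No candidate beats all others: Bob beats Grace beats Eve beats Bob, a majority cycle.

No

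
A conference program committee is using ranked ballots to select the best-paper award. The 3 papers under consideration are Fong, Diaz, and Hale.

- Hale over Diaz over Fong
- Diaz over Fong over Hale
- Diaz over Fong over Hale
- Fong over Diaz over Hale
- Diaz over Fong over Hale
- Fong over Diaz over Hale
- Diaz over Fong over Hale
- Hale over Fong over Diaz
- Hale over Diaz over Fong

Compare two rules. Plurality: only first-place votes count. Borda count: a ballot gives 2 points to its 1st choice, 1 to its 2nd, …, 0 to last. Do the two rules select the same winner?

Plurality first-place counts: Fong 2, Diaz 4, Hale 3 → Diaz.
Borda totals: Fong 9, Diaz 12, Hale 6 → Diaz.
The two rules agree on Diaz.

Yes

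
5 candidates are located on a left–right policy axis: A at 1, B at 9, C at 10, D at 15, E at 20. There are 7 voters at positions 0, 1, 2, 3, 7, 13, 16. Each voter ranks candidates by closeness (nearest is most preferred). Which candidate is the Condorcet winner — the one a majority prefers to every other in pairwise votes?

A

With single-peaked preferences on a line, the Condorcet winner is the candidate closest to the median voter.
The median voter (position 3) is closest to A at 1.
Check: A vs C — voters closer to A: 4 of 7.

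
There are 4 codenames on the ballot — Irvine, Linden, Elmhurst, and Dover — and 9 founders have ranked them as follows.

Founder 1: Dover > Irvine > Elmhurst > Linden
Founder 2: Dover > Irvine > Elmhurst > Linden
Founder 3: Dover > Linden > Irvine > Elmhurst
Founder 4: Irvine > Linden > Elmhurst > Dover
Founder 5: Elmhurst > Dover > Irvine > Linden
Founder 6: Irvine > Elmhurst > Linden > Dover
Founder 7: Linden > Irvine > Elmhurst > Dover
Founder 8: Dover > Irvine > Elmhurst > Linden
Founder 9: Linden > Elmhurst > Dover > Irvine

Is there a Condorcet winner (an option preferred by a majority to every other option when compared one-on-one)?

No

Head-to-head results (9 voters total):
Irvine vs Linden: Irvine wins 6–3.
Irvine vs Elmhurst: Irvine wins 7–2.
Irvine vs Dover: Dover wins 6–3.
Linden vs Elmhurst: Elmhurst wins 5–4.
Linden vs Dover: Dover wins 5–4.
Elmhurst vs Dover: Elmhurst wins 5–4.
No candidate beats all others: Irvine beats Elmhurst beats Dover beats Irvine, a majority cycle.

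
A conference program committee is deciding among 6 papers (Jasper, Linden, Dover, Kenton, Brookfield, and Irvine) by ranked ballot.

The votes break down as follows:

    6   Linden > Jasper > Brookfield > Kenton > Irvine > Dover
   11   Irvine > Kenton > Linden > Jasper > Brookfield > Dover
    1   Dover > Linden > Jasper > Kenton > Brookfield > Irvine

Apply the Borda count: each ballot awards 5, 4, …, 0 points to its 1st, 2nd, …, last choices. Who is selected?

Linden

Borda scores:
  Jasper: 6·4 + 11·2 + 3 = 49
  Linden: 6·5 + 11·3 + 4 = 67
  Dover: 6·0 + 11·0 + 5 = 5
  Kenton: 6·2 + 11·4 + 2 = 58
  Brookfield: 6·3 + 11·1 + 1 = 30
  Irvine: 6·1 + 11·5 + 0 = 61
Linden has the highest total.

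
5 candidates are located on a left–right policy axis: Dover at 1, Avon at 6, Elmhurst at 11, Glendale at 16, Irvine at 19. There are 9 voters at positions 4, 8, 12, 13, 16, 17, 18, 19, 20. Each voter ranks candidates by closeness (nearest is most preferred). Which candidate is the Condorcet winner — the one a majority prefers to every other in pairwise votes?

Glendale

With single-peaked preferences on a line, the Condorcet winner is the candidate closest to the median voter.
The median voter (position 16) is closest to Glendale at 16.
Check: Glendale vs Avon — voters closer to Glendale: 7 of 9.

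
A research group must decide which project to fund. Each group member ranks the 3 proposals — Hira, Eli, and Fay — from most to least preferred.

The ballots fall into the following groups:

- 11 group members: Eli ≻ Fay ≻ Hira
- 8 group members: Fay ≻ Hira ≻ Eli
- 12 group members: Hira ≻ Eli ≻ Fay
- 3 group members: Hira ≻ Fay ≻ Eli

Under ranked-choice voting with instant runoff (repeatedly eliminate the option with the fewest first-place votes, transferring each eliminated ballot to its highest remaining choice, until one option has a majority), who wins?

Round 1: Hira 15, Eli 11, Fay 8. Fay has the fewest and is eliminated.
Round 2: Hira 23, Eli 11. Hira has a majority.

Hira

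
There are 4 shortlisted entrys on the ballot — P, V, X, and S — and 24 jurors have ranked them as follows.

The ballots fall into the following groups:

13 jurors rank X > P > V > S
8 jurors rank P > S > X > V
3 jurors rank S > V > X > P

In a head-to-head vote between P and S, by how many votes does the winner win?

18

Ballots ranking P above S: 13+8 = 21.
Ballots ranking S above P: 3.
P wins 21–3, a margin of 18.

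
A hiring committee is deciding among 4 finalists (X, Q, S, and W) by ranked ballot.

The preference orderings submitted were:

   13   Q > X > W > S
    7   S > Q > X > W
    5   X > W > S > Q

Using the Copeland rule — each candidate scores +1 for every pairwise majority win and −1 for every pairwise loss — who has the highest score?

Q

Pairwise results:
  X vs Q: Q wins 20–5.
  X vs S: X wins 18–7.
  X vs W: X wins 25–0.
  Q vs S: Q wins 13–12.
  Q vs W: Q wins 20–5.
  S vs W: W wins 18–7.
Copeland scores (wins − losses):
  X: 2 − 1 = 1
  Q: 3 − 0 = 3
  S: 0 − 3 = -3
  W: 1 − 2 = -1
Q has the best Copeland score.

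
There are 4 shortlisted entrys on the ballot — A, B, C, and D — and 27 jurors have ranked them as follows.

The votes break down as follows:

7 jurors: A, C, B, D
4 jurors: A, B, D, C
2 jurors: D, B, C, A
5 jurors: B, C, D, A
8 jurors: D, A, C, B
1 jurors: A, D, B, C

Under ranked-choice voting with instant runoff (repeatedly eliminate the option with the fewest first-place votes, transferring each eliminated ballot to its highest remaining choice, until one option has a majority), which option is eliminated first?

Round 1: A 12, D 10, B 5, C 0. C has the fewest and is eliminated.
Round 2: A 12, D 10, B 5. B has the fewest and is eliminated.
Round 3: D 15, A 12. D has a majority.

C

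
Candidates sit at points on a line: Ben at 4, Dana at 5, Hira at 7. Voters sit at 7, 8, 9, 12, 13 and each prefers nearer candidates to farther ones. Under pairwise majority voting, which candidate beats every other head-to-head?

Hira

With single-peaked preferences on a line, the Condorcet winner is the candidate closest to the median voter.
The median voter (position 9) is closest to Hira at 7.
Check: Hira vs Ben — voters closer to Hira: 5 of 5.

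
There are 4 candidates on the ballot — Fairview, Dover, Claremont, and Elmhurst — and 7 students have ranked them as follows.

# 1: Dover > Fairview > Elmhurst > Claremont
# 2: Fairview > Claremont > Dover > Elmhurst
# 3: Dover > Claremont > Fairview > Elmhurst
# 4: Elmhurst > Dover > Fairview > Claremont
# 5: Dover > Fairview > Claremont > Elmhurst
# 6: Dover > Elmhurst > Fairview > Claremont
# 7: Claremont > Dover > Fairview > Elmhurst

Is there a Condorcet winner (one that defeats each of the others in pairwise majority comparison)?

Yes

Head-to-head results (7 voters total):
Fairview vs Dover: Dover wins 6–1.
Fairview vs Claremont: Fairview wins 5–2.
Fairview vs Elmhurst: Fairview wins 5–2.
Dover vs Claremont: Dover wins 5–2.
Dover vs Elmhurst: Dover wins 6–1.
Claremont vs Elmhurst: Claremont wins 4–3.
Dover beats each rival — Fairview (6–1), Claremont (5–2), Elmhurst (6–1) — so Dover is the Condorcet winner.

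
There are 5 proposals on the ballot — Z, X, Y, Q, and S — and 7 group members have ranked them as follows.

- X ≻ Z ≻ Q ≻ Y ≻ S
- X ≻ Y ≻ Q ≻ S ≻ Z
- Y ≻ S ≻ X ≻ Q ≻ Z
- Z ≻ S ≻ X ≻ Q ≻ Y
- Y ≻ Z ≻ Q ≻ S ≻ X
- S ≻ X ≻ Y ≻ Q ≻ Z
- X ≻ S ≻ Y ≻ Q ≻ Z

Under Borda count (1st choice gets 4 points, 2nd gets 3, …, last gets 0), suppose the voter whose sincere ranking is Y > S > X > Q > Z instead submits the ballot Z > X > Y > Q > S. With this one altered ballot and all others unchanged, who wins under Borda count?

X

Borda totals with the altered ballot: Z 14, X 20, Y 14, Q 10, S 12.
The winner is unchanged: still X.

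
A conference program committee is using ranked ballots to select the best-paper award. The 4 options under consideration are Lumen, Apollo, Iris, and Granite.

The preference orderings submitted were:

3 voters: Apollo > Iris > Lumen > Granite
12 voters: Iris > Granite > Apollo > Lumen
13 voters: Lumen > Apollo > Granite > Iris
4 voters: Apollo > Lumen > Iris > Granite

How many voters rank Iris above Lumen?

Ballots ranking Iris above Lumen: 3+12 = 15.
Ballots ranking Lumen above Iris: 13+4 = 17.
So 15 of 32 voters prefer Iris to Lumen.

15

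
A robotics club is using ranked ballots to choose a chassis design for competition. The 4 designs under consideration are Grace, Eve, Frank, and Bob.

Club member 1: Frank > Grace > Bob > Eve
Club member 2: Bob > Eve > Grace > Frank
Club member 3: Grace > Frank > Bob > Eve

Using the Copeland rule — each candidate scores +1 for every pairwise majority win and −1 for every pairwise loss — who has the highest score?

Grace

Pairwise results:
  Grace vs Eve: Grace wins 2–1.
  Grace vs Frank: Grace wins 2–1.
  Grace vs Bob: Grace wins 2–1.
  Eve vs Frank: Frank wins 2–1.
  Eve vs Bob: Bob wins 3–0.
  Frank vs Bob: Frank wins 2–1.
Copeland scores (wins − losses):
  Grace: 3 − 0 = 3
  Eve: 0 − 3 = -3
  Frank: 2 − 1 = 1
  Bob: 1 − 2 = -1
Grace has the best Copeland score.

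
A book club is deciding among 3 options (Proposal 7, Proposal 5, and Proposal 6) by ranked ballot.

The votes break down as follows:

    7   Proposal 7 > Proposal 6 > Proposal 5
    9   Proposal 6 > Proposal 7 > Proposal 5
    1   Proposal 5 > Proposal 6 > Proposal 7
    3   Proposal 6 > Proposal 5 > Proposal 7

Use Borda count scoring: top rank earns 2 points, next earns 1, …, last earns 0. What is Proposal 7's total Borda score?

23

Borda scores:
  Proposal 7: 7·2 + 9·1 + 0 + 3·0 = 23
  Proposal 5: 7·0 + 9·0 + 2 + 3·1 = 5
  Proposal 6: 7·1 + 9·2 + 1 + 3·2 = 32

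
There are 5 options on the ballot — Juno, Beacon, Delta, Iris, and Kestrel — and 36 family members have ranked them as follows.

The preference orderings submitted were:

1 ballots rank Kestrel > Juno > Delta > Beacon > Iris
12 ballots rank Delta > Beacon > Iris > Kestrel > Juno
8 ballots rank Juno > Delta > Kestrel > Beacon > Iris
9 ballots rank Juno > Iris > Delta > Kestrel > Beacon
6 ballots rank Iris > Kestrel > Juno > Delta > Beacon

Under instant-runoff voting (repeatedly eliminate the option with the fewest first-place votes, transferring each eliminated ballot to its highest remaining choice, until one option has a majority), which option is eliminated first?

Beacon

Round 1: Juno 17, Delta 12, Iris 6, Kestrel 1, Beacon 0. Beacon has the fewest and is eliminated.
Round 2: Juno 17, Delta 12, Iris 6, Kestrel 1. Kestrel has the fewest and is eliminated.
Round 3: Juno 18, Delta 12, Iris 6. Iris has the fewest and is eliminated.
Round 4: Juno 24, Delta 12. Juno has a majority.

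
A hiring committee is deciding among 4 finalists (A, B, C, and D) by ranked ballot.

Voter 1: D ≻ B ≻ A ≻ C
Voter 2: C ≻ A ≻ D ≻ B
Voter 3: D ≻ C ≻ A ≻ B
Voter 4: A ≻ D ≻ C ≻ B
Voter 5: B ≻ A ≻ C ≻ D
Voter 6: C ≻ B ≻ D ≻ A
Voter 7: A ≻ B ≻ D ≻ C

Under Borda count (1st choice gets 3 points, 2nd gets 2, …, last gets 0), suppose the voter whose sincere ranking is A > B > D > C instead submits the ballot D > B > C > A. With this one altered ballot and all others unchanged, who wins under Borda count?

D

Borda totals with the altered ballot: A 9, B 9, C 11, D 13.
The switch changes the winner from A to D.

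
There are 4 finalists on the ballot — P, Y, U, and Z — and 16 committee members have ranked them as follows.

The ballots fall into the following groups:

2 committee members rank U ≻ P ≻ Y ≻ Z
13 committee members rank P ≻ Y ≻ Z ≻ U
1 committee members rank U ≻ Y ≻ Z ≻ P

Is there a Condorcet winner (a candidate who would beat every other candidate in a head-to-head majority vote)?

Head-to-head results (16 voters total):
P vs Y: P wins 15–1.
P vs U: P wins 13–3.
P vs Z: P wins 15–1.
Y vs U: Y wins 13–3.
Y vs Z: Y wins 16–0.
U vs Z: Z wins 13–3.
P beats each rival — Y (15–1), U (13–3), Z (15–1) — so P is the Condorcet winner.

Yes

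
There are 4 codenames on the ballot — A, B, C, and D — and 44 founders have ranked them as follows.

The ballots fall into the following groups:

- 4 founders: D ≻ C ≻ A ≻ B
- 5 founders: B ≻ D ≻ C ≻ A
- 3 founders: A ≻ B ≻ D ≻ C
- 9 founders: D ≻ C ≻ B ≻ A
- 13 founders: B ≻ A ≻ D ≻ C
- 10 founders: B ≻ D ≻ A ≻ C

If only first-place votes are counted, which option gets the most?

First-place vote totals:
  A: 3
  B: 28
  C: 0
  D: 13
B has the most first-place votes.

B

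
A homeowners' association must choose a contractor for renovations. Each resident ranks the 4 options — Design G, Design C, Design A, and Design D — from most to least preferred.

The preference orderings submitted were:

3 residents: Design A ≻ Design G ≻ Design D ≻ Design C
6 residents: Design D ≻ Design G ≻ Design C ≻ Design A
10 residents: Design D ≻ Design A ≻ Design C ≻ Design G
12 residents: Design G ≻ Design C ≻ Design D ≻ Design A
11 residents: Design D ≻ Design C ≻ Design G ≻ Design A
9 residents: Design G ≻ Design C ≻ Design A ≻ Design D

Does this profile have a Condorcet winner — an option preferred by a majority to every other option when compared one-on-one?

Head-to-head results (51 voters total):
Design G vs Design C: Design G wins 30–21.
Design G vs Design A: Design G wins 38–13.
Design G vs Design D: Design D wins 27–24.
Design C vs Design A: Design C wins 38–13.
Design C vs Design D: Design D wins 30–21.
Design A vs Design D: Design D wins 39–12.
Design D beats each rival — Design G (27–24), Design C (30–21), Design A (39–12) — so Design D is the Condorcet winner.

Yes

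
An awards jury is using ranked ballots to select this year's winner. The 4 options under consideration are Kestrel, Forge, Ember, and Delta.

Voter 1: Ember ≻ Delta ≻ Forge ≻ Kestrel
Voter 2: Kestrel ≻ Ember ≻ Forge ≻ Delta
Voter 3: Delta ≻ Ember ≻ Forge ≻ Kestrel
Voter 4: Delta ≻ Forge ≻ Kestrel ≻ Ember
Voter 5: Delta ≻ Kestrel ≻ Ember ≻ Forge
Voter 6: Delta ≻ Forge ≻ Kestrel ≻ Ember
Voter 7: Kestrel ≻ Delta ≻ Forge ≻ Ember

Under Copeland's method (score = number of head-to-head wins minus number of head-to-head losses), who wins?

Pairwise results:
  Kestrel vs Forge: Forge wins 4–3.
  Kestrel vs Ember: Kestrel wins 5–2.
  Kestrel vs Delta: Delta wins 5–2.
  Forge vs Ember: Ember wins 4–3.
  Forge vs Delta: Delta wins 6–1.
  Ember vs Delta: Delta wins 5–2.
Copeland scores (wins − losses):
  Kestrel: 1 − 2 = -1
  Forge: 1 − 2 = -1
  Ember: 1 − 2 = -1
  Delta: 3 − 0 = 3
Delta has the best Copeland score.

Delta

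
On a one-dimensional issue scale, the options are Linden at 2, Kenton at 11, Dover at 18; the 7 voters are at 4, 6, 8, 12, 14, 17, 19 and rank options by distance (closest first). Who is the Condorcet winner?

Kenton

With single-peaked preferences on a line, the Condorcet winner is the candidate closest to the median voter.
The median voter (position 12) is closest to Kenton at 11.
Check: Kenton vs Linden — voters closer to Kenton: 5 of 7.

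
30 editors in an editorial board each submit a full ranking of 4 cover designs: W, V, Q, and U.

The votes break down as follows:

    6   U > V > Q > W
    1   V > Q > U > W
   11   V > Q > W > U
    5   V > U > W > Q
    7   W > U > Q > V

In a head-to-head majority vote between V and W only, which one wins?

V

Ballots ranking V above W: 6+1+11+5 = 23.
Ballots ranking W above V: 7.
V wins the head-to-head, 23–7.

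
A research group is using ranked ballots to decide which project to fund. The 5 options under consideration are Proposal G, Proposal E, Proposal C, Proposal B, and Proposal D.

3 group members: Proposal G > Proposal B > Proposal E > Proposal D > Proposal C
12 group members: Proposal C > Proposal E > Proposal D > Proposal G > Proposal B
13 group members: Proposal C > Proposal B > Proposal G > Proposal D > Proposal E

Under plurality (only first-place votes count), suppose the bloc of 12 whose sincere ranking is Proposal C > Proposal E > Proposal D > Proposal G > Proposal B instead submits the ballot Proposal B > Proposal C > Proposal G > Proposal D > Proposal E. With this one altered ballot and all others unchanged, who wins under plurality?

First-place totals with the altered ballot: Proposal G 3, Proposal E 0, Proposal C 13, Proposal B 12, Proposal D 0.
The winner is unchanged: still Proposal C.

Proposal C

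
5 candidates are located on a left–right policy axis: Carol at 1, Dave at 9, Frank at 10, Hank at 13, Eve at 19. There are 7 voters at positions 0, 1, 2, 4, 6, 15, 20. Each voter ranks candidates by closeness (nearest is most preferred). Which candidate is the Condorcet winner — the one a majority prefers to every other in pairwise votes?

With single-peaked preferences on a line, the Condorcet winner is the candidate closest to the median voter.
The median voter (position 4) is closest to Carol at 1.
Check: Carol vs Frank — voters closer to Carol: 4 of 7.

Carol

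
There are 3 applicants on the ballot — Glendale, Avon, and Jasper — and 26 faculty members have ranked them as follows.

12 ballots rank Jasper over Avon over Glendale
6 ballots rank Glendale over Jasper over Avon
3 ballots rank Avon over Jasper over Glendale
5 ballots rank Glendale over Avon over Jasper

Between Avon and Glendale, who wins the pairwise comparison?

Avon

Ballots ranking Avon above Glendale: 12+3 = 15.
Ballots ranking Glendale above Avon: 6+5 = 11.
Avon wins the head-to-head, 15–11.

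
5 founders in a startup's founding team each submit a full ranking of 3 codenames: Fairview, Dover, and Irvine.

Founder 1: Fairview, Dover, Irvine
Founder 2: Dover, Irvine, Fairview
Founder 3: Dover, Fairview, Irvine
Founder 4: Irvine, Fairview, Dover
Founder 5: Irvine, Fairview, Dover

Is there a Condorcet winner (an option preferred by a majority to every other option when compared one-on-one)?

No

Head-to-head results (5 voters total):
Fairview vs Dover: Fairview wins 3–2.
Fairview vs Irvine: Irvine wins 3–2.
Dover vs Irvine: Dover wins 3–2.
No candidate beats all others: Fairview beats Dover beats Irvine beats Fairview, a majority cycle.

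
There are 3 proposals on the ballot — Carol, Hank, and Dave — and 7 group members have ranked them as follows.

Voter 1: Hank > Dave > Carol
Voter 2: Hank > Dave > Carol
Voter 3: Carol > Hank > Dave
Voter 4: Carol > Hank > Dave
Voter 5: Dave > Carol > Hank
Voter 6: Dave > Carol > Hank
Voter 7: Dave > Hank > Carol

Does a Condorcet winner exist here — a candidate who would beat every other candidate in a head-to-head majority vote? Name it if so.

No Condorcet winner

Head-to-head results (7 voters total):
Carol vs Hank: Carol wins 4–3.
Carol vs Dave: Dave wins 5–2.
Hank vs Dave: Hank wins 4–3.
No candidate beats all others: Carol beats Hank beats Dave beats Carol, a majority cycle.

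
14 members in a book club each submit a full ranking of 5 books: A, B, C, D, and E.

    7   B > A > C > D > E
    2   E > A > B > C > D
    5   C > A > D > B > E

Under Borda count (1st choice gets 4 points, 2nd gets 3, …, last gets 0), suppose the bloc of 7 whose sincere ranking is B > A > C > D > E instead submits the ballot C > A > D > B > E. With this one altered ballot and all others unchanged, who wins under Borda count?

Borda totals with the altered ballot: A 42, B 16, C 50, D 24, E 8.
The switch changes the winner from A to C.

C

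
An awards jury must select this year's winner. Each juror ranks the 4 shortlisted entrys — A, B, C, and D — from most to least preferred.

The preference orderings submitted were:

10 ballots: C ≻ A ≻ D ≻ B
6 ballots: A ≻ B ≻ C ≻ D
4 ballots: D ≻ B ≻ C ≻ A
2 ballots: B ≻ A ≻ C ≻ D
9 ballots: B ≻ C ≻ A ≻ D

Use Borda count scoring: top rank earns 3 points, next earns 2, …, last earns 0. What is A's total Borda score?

51

Borda scores:
  A: 10·2 + 6·3 + 4·0 + 2·2 + 9·1 = 51
  B: 10·0 + 6·2 + 4·2 + 2·3 + 9·3 = 53
  C: 10·3 + 6·1 + 4·1 + 2·1 + 9·2 = 60
  D: 10·1 + 6·0 + 4·3 + 2·0 + 9·0 = 22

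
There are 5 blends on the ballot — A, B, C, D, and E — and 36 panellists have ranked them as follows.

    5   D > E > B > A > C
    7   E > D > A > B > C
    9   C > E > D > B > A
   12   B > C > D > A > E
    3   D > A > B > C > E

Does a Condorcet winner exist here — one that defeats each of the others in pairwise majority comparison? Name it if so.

Head-to-head results (36 voters total):
A vs B: B wins 26–10.
A vs C: C wins 21–15.
A vs D: D wins 36–0.
A vs E: E wins 21–15.
B vs C: B wins 27–9.
B vs D: D wins 24–12.
B vs E: E wins 21–15.
C vs D: C wins 21–15.
C vs E: C wins 24–12.
D vs E: D wins 20–16.
No candidate beats all others: B beats C beats D beats B, a majority cycle.

There is no Condorcet winner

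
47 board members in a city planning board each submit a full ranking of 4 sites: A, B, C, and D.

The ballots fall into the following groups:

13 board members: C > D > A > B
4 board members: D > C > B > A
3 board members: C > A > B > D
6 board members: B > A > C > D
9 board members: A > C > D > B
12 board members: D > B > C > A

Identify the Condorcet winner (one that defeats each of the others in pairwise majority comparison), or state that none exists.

Head-to-head results (47 voters total):
A vs B: A wins 25–22.
A vs C: C wins 32–15.
A vs D: D wins 29–18.
B vs C: C wins 29–18.
B vs D: D wins 38–9.
C vs D: C wins 31–16.
C beats each rival — A (32–15), B (29–18), D (31–16) — so C is the Condorcet winner.

C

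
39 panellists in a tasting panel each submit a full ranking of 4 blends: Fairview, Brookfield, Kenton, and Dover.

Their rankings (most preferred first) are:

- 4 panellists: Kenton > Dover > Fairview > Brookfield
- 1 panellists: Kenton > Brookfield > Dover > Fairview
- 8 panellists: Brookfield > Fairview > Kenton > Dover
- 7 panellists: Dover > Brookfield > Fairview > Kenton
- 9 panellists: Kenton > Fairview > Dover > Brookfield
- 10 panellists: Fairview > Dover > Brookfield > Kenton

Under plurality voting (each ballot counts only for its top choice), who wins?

Kenton

First-place vote totals:
  Fairview: 10
  Brookfield: 8
  Kenton: 14
  Dover: 7
Kenton has the most first-place votes.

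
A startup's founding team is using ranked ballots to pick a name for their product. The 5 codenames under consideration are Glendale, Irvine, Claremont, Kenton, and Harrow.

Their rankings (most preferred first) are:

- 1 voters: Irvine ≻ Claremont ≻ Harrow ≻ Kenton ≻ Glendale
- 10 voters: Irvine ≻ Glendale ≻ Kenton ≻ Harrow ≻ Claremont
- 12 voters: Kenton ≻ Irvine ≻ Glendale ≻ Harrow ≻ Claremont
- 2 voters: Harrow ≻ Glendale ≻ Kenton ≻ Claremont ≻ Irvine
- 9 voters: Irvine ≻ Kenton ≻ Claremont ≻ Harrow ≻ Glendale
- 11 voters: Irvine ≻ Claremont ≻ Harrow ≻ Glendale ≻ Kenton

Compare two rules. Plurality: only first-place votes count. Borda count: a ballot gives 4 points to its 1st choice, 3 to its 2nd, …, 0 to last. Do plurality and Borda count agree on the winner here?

Yes

Plurality first-place counts: Glendale 0, Irvine 31, Claremont 0, Kenton 12, Harrow 2 → Irvine.
Borda totals: Glendale 71, Irvine 160, Claremont 56, Kenton 100, Harrow 63 → Irvine.
The two rules agree on Irvine.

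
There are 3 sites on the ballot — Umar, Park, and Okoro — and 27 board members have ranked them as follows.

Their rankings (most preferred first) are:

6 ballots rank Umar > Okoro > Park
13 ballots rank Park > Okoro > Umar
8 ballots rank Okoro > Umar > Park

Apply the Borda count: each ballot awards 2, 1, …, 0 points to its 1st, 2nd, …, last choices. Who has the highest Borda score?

Borda scores:
  Umar: 6·2 + 13·0 + 8·1 = 20
  Park: 6·0 + 13·2 + 8·0 = 26
  Okoro: 6·1 + 13·1 + 8·2 = 35
Okoro has the highest total.

Okoro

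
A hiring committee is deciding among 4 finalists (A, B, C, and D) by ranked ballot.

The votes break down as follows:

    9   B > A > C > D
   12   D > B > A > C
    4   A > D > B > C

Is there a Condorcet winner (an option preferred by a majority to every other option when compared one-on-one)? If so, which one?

No Condorcet winner

Head-to-head results (25 voters total):
A vs B: B wins 21–4.
A vs C: A wins 25–0.
A vs D: A wins 13–12.
B vs C: B wins 25–0.
B vs D: D wins 16–9.
C vs D: D wins 16–9.
No candidate beats all others: A beats D beats B beats A, a majority cycle.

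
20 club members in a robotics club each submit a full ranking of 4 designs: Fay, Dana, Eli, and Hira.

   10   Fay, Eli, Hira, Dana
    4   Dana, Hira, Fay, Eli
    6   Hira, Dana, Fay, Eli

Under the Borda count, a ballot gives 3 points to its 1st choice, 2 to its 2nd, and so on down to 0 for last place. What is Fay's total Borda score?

40

Borda scores:
  Fay: 10·3 + 4·1 + 6·1 = 40
  Dana: 10·0 + 4·3 + 6·2 = 24
  Eli: 10·2 + 4·0 + 6·0 = 20
  Hira: 10·1 + 4·2 + 6·3 = 36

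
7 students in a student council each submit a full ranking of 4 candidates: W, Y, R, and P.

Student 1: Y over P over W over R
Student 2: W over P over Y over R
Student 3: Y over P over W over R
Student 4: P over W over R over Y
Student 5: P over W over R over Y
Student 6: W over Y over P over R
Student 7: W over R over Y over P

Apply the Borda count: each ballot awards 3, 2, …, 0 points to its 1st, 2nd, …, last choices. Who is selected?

W

Borda scores:
  W: 1 + 3 + 1 + 2 + 2 + 3 + 3 = 15
  Y: 3 + 1 + 3 + 0 + 0 + 2 + 1 = 10
  R: 0 + 0 + 0 + 1 + 1 + 0 + 2 = 4
  P: 2 + 2 + 2 + 3 + 3 + 1 + 0 = 13
W has the highest total.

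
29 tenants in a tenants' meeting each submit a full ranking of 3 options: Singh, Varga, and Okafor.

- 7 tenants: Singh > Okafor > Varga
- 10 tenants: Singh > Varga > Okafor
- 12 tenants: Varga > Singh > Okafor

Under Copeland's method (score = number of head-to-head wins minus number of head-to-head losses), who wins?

Singh

Pairwise results:
  Singh vs Varga: Singh wins 17–12.
  Singh vs Okafor: Singh wins 29–0.
  Varga vs Okafor: Varga wins 22–7.
Copeland scores (wins − losses):
  Singh: 2 − 0 = 2
  Varga: 1 − 1 = 0
  Okafor: 0 − 2 = -2
Singh has the best Copeland score.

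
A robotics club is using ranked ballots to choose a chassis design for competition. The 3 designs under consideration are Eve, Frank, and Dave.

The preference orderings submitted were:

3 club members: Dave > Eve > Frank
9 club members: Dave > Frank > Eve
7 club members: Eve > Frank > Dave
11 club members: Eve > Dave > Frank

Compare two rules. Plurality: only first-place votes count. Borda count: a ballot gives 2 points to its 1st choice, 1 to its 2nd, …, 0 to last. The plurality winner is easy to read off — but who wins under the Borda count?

Eve

Plurality first-place counts: Eve 18, Frank 0, Dave 12 → Eve.
Borda totals: Eve 39, Frank 16, Dave 35 → Eve.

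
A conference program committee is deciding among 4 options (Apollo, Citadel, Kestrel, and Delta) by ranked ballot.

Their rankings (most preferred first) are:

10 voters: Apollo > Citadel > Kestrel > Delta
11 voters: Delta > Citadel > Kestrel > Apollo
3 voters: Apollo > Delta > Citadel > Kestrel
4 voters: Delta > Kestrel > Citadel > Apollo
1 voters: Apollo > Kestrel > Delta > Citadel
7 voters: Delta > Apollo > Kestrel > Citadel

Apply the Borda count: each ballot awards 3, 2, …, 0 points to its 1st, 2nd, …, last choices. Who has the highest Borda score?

Borda scores:
  Apollo: 10·3 + 11·0 + 3·3 + 4·0 + 3 + 7·2 = 56
  Citadel: 10·2 + 11·2 + 3·1 + 4·1 + 0 + 7·0 = 49
  Kestrel: 10·1 + 11·1 + 3·0 + 4·2 + 2 + 7·1 = 38
  Delta: 10·0 + 11·3 + 3·2 + 4·3 + 1 + 7·3 = 73
Delta has the highest total.

Delta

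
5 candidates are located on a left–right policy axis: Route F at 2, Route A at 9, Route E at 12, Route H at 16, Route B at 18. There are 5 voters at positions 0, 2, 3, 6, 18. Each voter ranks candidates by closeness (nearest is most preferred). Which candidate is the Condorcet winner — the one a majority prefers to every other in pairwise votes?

With single-peaked preferences on a line, the Condorcet winner is the candidate closest to the median voter.
The median voter (position 3) is closest to Route F at 2.
Check: Route F vs Route B — voters closer to Route F: 4 of 5.

Route F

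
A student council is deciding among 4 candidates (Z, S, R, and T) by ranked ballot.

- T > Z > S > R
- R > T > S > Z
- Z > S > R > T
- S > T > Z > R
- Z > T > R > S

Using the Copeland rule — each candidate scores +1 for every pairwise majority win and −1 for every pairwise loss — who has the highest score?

Pairwise results:
  Z vs S: Z wins 3–2.
  Z vs R: Z wins 4–1.
  Z vs T: T wins 3–2.
  S vs R: S wins 3–2.
  S vs T: T wins 3–2.
  R vs T: T wins 3–2.
Copeland scores (wins − losses):
  Z: 2 − 1 = 1
  S: 1 − 2 = -1
  R: 0 − 3 = -3
  T: 3 − 0 = 3
T has the best Copeland score.

T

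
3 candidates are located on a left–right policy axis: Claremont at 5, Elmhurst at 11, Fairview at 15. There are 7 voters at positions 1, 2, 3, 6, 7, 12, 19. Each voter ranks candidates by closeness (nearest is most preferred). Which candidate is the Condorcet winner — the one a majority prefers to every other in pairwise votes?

Claremont

With single-peaked preferences on a line, the Condorcet winner is the candidate closest to the median voter.
The median voter (position 6) is closest to Claremont at 5.
Check: Claremont vs Elmhurst — voters closer to Claremont: 5 of 7.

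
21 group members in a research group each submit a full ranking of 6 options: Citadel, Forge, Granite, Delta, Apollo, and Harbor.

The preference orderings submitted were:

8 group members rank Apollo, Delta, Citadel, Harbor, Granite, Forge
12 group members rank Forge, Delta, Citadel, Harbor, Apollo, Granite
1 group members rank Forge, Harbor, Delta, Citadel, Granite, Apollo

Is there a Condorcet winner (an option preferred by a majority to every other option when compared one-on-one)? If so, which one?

Forge

Head-to-head results (21 voters total):
Citadel vs Forge: Forge wins 13–8.
Citadel vs Granite: Citadel wins 21–0.
Citadel vs Delta: Delta wins 21–0.
Citadel vs Apollo: Citadel wins 13–8.
Citadel vs Harbor: Citadel wins 20–1.
Forge vs Granite: Forge wins 13–8.
Forge vs Delta: Forge wins 13–8.
Forge vs Apollo: Forge wins 13–8.
Forge vs Harbor: Forge wins 13–8.
Granite vs Delta: Delta wins 21–0.
Granite vs Apollo: Apollo wins 20–1.
Granite vs Harbor: Harbor wins 21–0.
Delta vs Apollo: Delta wins 13–8.
Delta vs Harbor: Delta wins 20–1.
Apollo vs Harbor: Harbor wins 13–8.
Forge beats each rival — Citadel (13–8), Granite (13–8), Delta (13–8), Apollo (13–8), Harbor (13–8) — so Forge is the Condorcet winner.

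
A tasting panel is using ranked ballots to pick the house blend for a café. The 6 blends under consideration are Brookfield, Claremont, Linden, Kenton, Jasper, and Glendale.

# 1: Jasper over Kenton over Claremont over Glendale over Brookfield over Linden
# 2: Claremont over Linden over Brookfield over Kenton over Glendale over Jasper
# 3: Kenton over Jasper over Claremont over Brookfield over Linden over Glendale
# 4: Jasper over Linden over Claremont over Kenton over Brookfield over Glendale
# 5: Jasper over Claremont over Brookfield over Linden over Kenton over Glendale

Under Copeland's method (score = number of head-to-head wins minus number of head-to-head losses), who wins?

Jasper

Pairwise results:
  Brookfield vs Claremont: Claremont wins 5–0.
  Brookfield vs Linden: Brookfield wins 3–2.
  Brookfield vs Kenton: Kenton wins 3–2.
  Brookfield vs Jasper: Jasper wins 4–1.
  Brookfield vs Glendale: Brookfield wins 4–1.
  Claremont vs Linden: Claremont wins 4–1.
  Claremont vs Kenton: Claremont wins 3–2.
  Claremont vs Jasper: Jasper wins 4–1.
  Claremont vs Glendale: Claremont wins 5–0.
  Linden vs Kenton: Linden wins 3–2.
  Linden vs Jasper: Jasper wins 4–1.
  Linden vs Glendale: Linden wins 4–1.
  Kenton vs Jasper: Jasper wins 3–2.
  Kenton vs Glendale: Kenton wins 5–0.
  Jasper vs Glendale: Jasper wins 4–1.
Copeland scores (wins − losses):
  Brookfield: 2 − 3 = -1
  Claremont: 4 − 1 = 3
  Linden: 2 − 3 = -1
  Kenton: 2 − 3 = -1
  Jasper: 5 − 0 = 5
  Glendale: 0 − 5 = -5
Jasper has the best Copeland score.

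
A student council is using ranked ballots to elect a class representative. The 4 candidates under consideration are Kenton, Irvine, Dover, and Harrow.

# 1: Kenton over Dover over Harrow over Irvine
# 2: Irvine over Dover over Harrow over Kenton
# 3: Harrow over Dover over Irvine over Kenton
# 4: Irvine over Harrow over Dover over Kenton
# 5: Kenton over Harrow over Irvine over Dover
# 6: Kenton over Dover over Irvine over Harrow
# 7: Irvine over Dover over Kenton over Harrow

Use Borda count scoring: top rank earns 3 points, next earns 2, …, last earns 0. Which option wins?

Irvine

Borda scores:
  Kenton: 3 + 0 + 0 + 0 + 3 + 3 + 1 = 10
  Irvine: 0 + 3 + 1 + 3 + 1 + 1 + 3 = 12
  Dover: 2 + 2 + 2 + 1 + 0 + 2 + 2 = 11
  Harrow: 1 + 1 + 3 + 2 + 2 + 0 + 0 = 9
Irvine has the highest total.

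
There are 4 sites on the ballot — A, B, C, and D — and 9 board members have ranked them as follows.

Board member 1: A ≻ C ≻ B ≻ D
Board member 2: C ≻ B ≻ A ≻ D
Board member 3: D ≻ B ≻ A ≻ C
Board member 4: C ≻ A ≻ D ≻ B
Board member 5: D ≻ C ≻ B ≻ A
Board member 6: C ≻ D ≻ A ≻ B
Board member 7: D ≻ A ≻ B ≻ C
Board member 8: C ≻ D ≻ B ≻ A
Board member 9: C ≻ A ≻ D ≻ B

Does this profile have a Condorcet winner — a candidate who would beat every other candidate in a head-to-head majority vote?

Head-to-head results (9 voters total):
A vs B: A wins 5–4.
A vs C: C wins 6–3.
A vs D: D wins 5–4.
B vs C: C wins 7–2.
B vs D: D wins 7–2.
C vs D: C wins 6–3.
C beats each rival — A (6–3), B (7–2), D (6–3) — so C is the Condorcet winner.

Yes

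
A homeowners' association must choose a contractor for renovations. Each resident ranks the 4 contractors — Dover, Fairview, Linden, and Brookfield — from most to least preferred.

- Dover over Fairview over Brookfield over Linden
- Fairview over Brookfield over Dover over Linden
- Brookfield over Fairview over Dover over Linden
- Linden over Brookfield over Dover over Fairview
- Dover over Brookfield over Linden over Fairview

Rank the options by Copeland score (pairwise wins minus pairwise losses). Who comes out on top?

Pairwise results:
  Dover vs Fairview: Dover wins 3–2.
  Dover vs Linden: Dover wins 4–1.
  Dover vs Brookfield: Brookfield wins 3–2.
  Fairview vs Linden: Fairview wins 3–2.
  Fairview vs Brookfield: Brookfield wins 3–2.
  Linden vs Brookfield: Brookfield wins 4–1.
Copeland scores (wins − losses):
  Dover: 2 − 1 = 1
  Fairview: 1 − 2 = -1
  Linden: 0 − 3 = -3
  Brookfield: 3 − 0 = 3
Brookfield has the best Copeland score.

Brookfield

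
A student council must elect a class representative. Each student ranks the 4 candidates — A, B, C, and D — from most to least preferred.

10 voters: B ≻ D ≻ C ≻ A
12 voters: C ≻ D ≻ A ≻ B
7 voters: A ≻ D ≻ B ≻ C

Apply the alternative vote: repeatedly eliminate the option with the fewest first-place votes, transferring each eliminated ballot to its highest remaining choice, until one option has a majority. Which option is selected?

B

Round 1: C 12, B 10, A 7, D 0. D has the fewest and is eliminated.
Round 2: C 12, B 10, A 7. A has the fewest and is eliminated.
Round 3: B 17, C 12. B has a majority.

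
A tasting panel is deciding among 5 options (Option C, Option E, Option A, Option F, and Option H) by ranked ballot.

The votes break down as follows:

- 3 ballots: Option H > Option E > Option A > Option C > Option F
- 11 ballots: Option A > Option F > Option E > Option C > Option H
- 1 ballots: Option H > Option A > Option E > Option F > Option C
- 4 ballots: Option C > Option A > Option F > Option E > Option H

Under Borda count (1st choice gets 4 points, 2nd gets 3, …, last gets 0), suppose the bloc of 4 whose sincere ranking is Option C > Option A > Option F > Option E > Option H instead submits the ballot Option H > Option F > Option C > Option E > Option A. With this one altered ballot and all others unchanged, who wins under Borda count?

Option A

Borda totals with the altered ballot: Option C 22, Option E 37, Option A 53, Option F 46, Option H 32.
The winner is unchanged: still Option A.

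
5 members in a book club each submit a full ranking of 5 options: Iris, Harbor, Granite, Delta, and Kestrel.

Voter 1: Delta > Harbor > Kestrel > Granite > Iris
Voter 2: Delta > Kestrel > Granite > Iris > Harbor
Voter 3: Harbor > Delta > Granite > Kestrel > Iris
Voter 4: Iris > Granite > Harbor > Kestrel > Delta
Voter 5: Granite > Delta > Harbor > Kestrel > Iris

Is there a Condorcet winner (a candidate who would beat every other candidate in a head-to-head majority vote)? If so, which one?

Delta

Head-to-head results (5 voters total):
Iris vs Harbor: Harbor wins 3–2.
Iris vs Granite: Granite wins 4–1.
Iris vs Delta: Delta wins 4–1.
Iris vs Kestrel: Kestrel wins 4–1.
Harbor vs Granite: Granite wins 3–2.
Harbor vs Delta: Delta wins 3–2.
Harbor vs Kestrel: Harbor wins 4–1.
Granite vs Delta: Delta wins 3–2.
Granite vs Kestrel: Granite wins 3–2.
Delta vs Kestrel: Delta wins 4–1.
Delta beats each rival — Iris (4–1), Harbor (3–2), Granite (3–2), Kestrel (4–1) — so Delta is the Condorcet winner.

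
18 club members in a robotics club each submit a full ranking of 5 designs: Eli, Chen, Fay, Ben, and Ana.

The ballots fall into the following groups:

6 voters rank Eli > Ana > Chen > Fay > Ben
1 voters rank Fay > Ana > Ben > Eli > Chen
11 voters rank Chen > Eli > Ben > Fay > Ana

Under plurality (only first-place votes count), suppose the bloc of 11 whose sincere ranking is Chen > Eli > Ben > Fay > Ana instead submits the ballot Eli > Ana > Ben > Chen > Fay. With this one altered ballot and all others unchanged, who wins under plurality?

First-place totals with the altered ballot: Eli 17, Chen 0, Fay 1, Ben 0, Ana 0.
The switch changes the winner from Chen to Eli.

Eli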